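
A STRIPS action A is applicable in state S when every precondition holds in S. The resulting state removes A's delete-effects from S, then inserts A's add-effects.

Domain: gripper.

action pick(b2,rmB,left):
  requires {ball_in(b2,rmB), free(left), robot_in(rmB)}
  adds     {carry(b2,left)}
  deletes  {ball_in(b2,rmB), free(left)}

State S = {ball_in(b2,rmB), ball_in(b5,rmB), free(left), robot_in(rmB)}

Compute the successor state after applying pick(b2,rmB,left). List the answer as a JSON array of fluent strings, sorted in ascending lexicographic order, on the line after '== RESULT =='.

Compute (S \ del) ∪ add:
  pre ⊆ S: {ball_in(b2,rmB), free(left), robot_in(rmB)} ⊆ S  — applicable
  S \ del = {ball_in(b5,rmB), robot_in(rmB)}
  ∪ add   = {ball_in(b5,rmB), carry(b2,left), robot_in(rmB)}

== RESULT ==
["ball_in(b5,rmB)", "carry(b2,left)", "robot_in(rmB)"]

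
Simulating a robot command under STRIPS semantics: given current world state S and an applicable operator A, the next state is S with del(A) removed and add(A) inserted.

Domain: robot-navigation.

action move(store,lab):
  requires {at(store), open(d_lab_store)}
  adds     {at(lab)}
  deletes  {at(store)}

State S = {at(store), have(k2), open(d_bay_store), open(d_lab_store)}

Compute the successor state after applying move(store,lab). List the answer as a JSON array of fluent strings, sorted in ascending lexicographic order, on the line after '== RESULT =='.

Compute (S \ del) ∪ add:
  pre ⊆ S: {at(store), open(d_lab_store)} ⊆ S  — applicable
  S \ del = {have(k2), open(d_bay_store), open(d_lab_store)}
  ∪ add   = {at(lab), have(k2), open(d_bay_store), open(d_lab_store)}

== RESULT ==
["at(lab)", "have(k2)", "open(d_bay_store)", "open(d_lab_store)"]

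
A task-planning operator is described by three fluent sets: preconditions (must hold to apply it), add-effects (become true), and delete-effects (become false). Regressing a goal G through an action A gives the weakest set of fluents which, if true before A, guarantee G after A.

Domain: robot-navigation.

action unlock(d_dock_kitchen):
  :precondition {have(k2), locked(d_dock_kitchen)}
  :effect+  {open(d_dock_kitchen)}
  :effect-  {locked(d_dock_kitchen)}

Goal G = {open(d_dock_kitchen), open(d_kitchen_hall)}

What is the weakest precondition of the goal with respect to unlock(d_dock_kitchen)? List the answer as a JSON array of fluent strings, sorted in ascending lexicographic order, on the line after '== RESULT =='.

Compute (G \ add) ∪ pre:
  G ∩ del = {}  (empty — regression defined)
  G \ add = {open(d_dock_kitchen), open(d_kitchen_hall)} \ {open(d_dock_kitchen)} = {open(d_kitchen_hall)}
  ∪ pre   = {open(d_kitchen_hall)} ∪ {have(k2), locked(d_dock_kitchen)}
          = {have(k2), locked(d_dock_kitchen), open(d_kitchen_hall)}

== RESULT ==
["have(k2)", "locked(d_dock_kitchen)", "open(d_kitchen_hall)"]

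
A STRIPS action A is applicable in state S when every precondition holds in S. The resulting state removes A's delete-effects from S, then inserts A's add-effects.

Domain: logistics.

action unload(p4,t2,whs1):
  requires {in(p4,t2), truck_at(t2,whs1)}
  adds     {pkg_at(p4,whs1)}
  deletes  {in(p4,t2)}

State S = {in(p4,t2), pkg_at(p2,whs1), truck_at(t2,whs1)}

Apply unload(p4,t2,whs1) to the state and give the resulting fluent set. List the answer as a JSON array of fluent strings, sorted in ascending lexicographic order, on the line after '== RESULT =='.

Progress:
  pre ⊆ S: {in(p4,t2), truck_at(t2,whs1)} ⊆ S  — applicable
  S \ del = {pkg_at(p2,whs1), truck_at(t2,whs1)}
  ∪ add   = {pkg_at(p2,whs1), pkg_at(p4,whs1), truck_at(t2,whs1)}

== RESULT ==
["pkg_at(p2,whs1)", "pkg_at(p4,whs1)", "truck_at(t2,whs1)"]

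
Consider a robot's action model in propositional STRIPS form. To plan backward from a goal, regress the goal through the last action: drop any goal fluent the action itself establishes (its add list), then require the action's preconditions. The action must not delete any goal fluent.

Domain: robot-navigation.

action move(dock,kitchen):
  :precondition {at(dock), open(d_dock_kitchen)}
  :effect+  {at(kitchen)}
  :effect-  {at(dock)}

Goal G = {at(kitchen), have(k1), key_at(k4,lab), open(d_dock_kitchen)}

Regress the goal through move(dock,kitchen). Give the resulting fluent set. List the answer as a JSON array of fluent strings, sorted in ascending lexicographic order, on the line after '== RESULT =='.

Regress:
  G ∩ del = {}  (empty — regression defined)
  G \ add = {at(kitchen), have(k1), key_at(k4,lab), open(d_dock_kitchen)} \ {at(kitchen)} = {have(k1), key_at(k4,lab), open(d_dock_kitchen)}
  ∪ pre   = {have(k1), key_at(k4,lab), open(d_dock_kitchen)} ∪ {at(dock), open(d_dock_kitchen)}
          = {at(dock), have(k1), key_at(k4,lab), open(d_dock_kitchen)}

== RESULT ==
["at(dock)", "have(k1)", "key_at(k4,lab)", "open(d_dock_kitchen)"]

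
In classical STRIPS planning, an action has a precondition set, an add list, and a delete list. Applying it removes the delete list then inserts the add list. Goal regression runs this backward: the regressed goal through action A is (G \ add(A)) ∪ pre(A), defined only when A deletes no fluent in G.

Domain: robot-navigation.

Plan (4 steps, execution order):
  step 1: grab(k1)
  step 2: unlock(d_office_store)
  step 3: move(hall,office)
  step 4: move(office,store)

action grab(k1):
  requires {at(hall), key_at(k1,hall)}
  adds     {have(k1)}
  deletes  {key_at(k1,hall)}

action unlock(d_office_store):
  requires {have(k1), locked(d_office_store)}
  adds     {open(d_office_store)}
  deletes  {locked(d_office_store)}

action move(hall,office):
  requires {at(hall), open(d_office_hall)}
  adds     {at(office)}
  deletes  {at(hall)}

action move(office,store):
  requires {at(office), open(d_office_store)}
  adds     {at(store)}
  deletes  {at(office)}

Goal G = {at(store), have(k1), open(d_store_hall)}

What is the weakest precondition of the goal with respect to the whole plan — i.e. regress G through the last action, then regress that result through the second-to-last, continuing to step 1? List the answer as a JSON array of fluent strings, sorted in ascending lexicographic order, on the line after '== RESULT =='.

Work backward from the goal:
  through step 4 (move(office,store)): drop {at(store)}, keep {have(k1), open(d_store_hall)}, require {at(office), open(d_office_store)}
    → {at(office), have(k1), open(d_office_store), open(d_store_hall)}
  through step 3 (move(hall,office)): drop {at(office)}, keep {have(k1), open(d_office_store), open(d_store_hall)}, require {at(hall), open(d_office_hall)}
    → {at(hall), have(k1), open(d_office_hall), open(d_office_store), open(d_store_hall)}
  through step 2 (unlock(d_office_store)): drop {open(d_office_store)}, keep {at(hall), have(k1), open(d_office_hall), open(d_store_hall)}, require {have(k1), locked(d_office_store)}
    → {at(hall), have(k1), locked(d_office_store), open(d_office_hall), open(d_store_hall)}
  through step 1 (grab(k1)): drop {have(k1)}, keep {at(hall), locked(d_office_store), open(d_office_hall), open(d_store_hall)}, require {at(hall), key_at(k1,hall)}
    → {at(hall), key_at(k1,hall), locked(d_office_store), open(d_office_hall), open(d_store_hall)}

== RESULT ==
["at(hall)", "key_at(k1,hall)", "locked(d_office_store)", "open(d_office_hall)", "open(d_store_hall)"]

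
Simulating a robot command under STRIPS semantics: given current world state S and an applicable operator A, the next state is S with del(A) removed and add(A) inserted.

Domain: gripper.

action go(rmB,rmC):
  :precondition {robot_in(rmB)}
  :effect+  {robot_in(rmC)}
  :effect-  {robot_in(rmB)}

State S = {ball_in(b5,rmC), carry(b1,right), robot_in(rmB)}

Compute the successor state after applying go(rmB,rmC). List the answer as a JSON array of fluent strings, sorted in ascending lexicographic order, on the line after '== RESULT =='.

Compute (S \ del) ∪ add:
  pre ⊆ S: {robot_in(rmB)} ⊆ S  — applicable
  S \ del = {ball_in(b5,rmC), carry(b1,right)}
  ∪ add   = {ball_in(b5,rmC), carry(b1,right), robot_in(rmC)}

== RESULT ==
["ball_in(b5,rmC)", "carry(b1,right)", "robot_in(rmC)"]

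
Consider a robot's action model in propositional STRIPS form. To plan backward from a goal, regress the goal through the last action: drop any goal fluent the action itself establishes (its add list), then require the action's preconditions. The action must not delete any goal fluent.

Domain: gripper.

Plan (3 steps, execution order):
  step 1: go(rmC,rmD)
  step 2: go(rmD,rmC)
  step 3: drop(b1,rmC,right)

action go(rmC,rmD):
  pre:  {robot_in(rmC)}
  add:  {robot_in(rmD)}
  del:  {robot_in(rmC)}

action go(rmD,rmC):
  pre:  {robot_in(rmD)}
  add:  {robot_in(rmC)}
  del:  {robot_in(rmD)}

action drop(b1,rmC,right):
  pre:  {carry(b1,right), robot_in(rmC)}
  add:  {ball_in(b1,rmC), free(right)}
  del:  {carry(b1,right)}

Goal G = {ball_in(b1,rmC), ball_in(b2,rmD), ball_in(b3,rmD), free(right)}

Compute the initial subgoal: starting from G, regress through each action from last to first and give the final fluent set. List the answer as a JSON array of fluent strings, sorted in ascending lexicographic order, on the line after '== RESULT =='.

Regress step by step:
  through step 3 (drop(b1,rmC,right)): drop {ball_in(b1,rmC), free(right)}, keep {ball_in(b2,rmD), ball_in(b3,rmD)}, require {carry(b1,right), robot_in(rmC)}
    → {ball_in(b2,rmD), ball_in(b3,rmD), carry(b1,right), robot_in(rmC)}
  through step 2 (go(rmD,rmC)): drop {robot_in(rmC)}, keep {ball_in(b2,rmD), ball_in(b3,rmD), carry(b1,right)}, require {robot_in(rmD)}
    → {ball_in(b2,rmD), ball_in(b3,rmD), carry(b1,right), robot_in(rmD)}
  through step 1 (go(rmC,rmD)): drop {robot_in(rmD)}, keep {ball_in(b2,rmD), ball_in(b3,rmD), carry(b1,right)}, require {robot_in(rmC)}
    → {ball_in(b2,rmD), ball_in(b3,rmD), carry(b1,right), robot_in(rmC)}

== RESULT ==
["ball_in(b2,rmD)", "ball_in(b3,rmD)", "carry(b1,right)", "robot_in(rmC)"]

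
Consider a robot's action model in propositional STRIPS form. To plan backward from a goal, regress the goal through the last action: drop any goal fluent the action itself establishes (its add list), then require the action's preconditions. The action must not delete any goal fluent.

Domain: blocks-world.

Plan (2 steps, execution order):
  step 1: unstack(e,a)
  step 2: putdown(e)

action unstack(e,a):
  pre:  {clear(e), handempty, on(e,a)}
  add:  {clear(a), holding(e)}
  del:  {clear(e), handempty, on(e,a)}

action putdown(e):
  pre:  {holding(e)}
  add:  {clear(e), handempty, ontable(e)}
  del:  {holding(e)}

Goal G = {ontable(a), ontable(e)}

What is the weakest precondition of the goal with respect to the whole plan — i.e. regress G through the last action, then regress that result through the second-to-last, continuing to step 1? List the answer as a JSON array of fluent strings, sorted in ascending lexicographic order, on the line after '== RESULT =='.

Work backward from the goal:
  through step 2 (putdown(e)): drop {ontable(e)}, keep {ontable(a)}, require {holding(e)}
    → {holding(e), ontable(a)}
  through step 1 (unstack(e,a)): drop {holding(e)}, keep {ontable(a)}, require {clear(e), handempty, on(e,a)}
    → {clear(e), handempty, on(e,a), ontable(a)}

== RESULT ==
["clear(e)", "handempty", "on(e,a)", "ontable(a)"]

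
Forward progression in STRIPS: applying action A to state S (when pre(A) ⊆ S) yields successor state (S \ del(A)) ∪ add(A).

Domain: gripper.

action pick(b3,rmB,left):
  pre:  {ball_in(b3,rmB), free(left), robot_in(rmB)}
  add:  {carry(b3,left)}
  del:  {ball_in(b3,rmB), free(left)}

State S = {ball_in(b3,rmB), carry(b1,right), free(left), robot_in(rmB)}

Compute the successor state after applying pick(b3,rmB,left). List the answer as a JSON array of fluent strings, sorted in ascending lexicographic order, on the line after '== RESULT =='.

Compute (S \ del) ∪ add:
  pre ⊆ S: {ball_in(b3,rmB), free(left), robot_in(rmB)} ⊆ S  — applicable
  S \ del = {carry(b1,right), robot_in(rmB)}
  ∪ add   = {carry(b1,right), carry(b3,left), robot_in(rmB)}

== RESULT ==
["carry(b1,right)", "carry(b3,left)", "robot_in(rmB)"]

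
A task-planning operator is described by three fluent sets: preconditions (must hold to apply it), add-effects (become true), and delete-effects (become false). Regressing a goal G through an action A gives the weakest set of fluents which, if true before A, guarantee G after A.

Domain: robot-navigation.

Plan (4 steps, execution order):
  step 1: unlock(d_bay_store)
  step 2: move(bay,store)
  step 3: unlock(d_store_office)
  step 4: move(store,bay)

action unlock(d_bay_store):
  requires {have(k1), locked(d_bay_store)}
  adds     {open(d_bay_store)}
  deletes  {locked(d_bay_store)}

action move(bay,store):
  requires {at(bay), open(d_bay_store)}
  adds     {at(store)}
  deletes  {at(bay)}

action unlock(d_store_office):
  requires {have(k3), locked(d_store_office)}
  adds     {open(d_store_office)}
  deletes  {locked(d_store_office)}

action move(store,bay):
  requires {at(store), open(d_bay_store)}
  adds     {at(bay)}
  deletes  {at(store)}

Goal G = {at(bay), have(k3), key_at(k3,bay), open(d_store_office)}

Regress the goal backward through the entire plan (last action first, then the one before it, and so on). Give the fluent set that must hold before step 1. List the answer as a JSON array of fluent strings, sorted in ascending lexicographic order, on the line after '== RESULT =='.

Regress step by step:
  through step 4 (move(store,bay)): drop {at(bay)}, keep {have(k3), key_at(k3,bay), open(d_store_office)}, require {at(store), open(d_bay_store)}
    → {at(store), have(k3), key_at(k3,bay), open(d_bay_store), open(d_store_office)}
  through step 3 (unlock(d_store_office)): drop {open(d_store_office)}, keep {at(store), have(k3), key_at(k3,bay), open(d_bay_store)}, require {have(k3), locked(d_store_office)}
    → {at(store), have(k3), key_at(k3,bay), locked(d_store_office), open(d_bay_store)}
  through step 2 (move(bay,store)): drop {at(store)}, keep {have(k3), key_at(k3,bay), locked(d_store_office), open(d_bay_store)}, require {at(bay), open(d_bay_store)}
    → {at(bay), have(k3), key_at(k3,bay), locked(d_store_office), open(d_bay_store)}
  through step 1 (unlock(d_bay_store)): drop {open(d_bay_store)}, keep {at(bay), have(k3), key_at(k3,bay), locked(d_store_office)}, require {have(k1), locked(d_bay_store)}
    → {at(bay), have(k1), have(k3), key_at(k3,bay), locked(d_bay_store), locked(d_store_office)}

== RESULT ==
["at(bay)", "have(k1)", "have(k3)", "key_at(k3,bay)", "locked(d_bay_store)", "locked(d_store_office)"]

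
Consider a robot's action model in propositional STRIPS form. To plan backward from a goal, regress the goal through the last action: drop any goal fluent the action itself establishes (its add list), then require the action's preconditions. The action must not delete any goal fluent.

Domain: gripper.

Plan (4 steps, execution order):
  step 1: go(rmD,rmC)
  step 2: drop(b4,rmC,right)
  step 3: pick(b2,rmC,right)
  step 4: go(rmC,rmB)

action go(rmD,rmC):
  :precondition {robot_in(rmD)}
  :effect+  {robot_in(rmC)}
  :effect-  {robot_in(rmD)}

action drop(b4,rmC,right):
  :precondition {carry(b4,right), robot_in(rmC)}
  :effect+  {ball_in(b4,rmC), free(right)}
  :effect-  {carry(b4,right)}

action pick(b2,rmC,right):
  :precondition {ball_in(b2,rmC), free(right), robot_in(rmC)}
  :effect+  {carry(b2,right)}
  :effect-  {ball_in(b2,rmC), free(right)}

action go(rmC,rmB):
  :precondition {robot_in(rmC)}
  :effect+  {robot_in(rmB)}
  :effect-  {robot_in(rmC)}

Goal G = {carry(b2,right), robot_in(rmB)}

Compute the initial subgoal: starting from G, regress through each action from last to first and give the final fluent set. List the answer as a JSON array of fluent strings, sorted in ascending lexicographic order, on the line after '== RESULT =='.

Work backward from the goal:
  through step 4 (go(rmC,rmB)): drop {robot_in(rmB)}, keep {carry(b2,right)}, require {robot_in(rmC)}
    → {carry(b2,right), robot_in(rmC)}
  through step 3 (pick(b2,rmC,right)): drop {carry(b2,right)}, keep {robot_in(rmC)}, require {ball_in(b2,rmC), free(right), robot_in(rmC)}
    → {ball_in(b2,rmC), free(right), robot_in(rmC)}
  through step 2 (drop(b4,rmC,right)): drop {free(right)}, keep {ball_in(b2,rmC), robot_in(rmC)}, require {carry(b4,right), robot_in(rmC)}
    → {ball_in(b2,rmC), carry(b4,right), robot_in(rmC)}
  through step 1 (go(rmD,rmC)): drop {robot_in(rmC)}, keep {ball_in(b2,rmC), carry(b4,right)}, require {robot_in(rmD)}
    → {ball_in(b2,rmC), carry(b4,right), robot_in(rmD)}

== RESULT ==
["ball_in(b2,rmC)", "carry(b4,right)", "robot_in(rmD)"]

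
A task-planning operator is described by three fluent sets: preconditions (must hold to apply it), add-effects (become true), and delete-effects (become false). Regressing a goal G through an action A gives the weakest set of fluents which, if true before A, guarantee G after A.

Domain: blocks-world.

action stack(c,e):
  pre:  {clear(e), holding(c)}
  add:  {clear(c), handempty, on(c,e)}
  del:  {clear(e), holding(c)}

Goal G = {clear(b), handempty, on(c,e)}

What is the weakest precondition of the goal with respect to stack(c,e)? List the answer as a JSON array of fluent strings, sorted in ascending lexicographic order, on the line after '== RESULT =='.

Compute (G \ add) ∪ pre:
  G ∩ del = {}  (empty — regression defined)
  G \ add = {clear(b), handempty, on(c,e)} \ {clear(c), handempty, on(c,e)} = {clear(b)}
  ∪ pre   = {clear(b)} ∪ {clear(e), holding(c)}
          = {clear(b), clear(e), holding(c)}

== RESULT ==
["clear(b)", "clear(e)", "holding(c)"]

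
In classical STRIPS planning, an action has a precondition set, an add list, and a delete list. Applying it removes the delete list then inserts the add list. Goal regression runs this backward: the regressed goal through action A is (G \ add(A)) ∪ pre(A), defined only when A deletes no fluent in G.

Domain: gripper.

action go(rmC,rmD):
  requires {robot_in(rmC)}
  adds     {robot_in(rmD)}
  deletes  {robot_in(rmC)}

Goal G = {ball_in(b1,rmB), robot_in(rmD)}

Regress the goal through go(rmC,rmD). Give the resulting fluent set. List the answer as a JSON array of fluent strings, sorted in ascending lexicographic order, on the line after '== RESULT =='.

Regress:
  G ∩ del = {}  (empty — regression defined)
  G \ add = {ball_in(b1,rmB), robot_in(rmD)} \ {robot_in(rmD)} = {ball_in(b1,rmB)}
  ∪ pre   = {ball_in(b1,rmB)} ∪ {robot_in(rmC)}
          = {ball_in(b1,rmB), robot_in(rmC)}

== RESULT ==
["ball_in(b1,rmB)", "robot_in(rmC)"]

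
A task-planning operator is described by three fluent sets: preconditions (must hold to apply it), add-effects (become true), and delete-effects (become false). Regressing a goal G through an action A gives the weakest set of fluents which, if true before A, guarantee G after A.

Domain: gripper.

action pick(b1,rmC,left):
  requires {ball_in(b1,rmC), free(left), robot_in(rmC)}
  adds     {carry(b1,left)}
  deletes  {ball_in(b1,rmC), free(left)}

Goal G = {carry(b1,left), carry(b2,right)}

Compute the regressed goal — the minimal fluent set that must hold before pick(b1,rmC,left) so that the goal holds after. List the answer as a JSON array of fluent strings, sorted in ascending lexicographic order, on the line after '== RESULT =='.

Compute (G \ add) ∪ pre:
  G ∩ del = {}  (empty — regression defined)
  G \ add = {carry(b1,left), carry(b2,right)} \ {carry(b1,left)} = {carry(b2,right)}
  ∪ pre   = {carry(b2,right)} ∪ {ball_in(b1,rmC), free(left), robot_in(rmC)}
          = {ball_in(b1,rmC), carry(b2,right), free(left), robot_in(rmC)}

== RESULT ==
["ball_in(b1,rmC)", "carry(b2,right)", "free(left)", "robot_in(rmC)"]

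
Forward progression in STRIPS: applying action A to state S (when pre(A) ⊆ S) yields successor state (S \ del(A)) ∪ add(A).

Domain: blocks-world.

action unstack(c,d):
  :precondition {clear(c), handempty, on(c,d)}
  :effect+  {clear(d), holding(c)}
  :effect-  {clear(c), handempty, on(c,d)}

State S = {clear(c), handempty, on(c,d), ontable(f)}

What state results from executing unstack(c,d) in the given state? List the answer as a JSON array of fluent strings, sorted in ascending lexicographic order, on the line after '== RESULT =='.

Compute (S \ del) ∪ add:
  pre ⊆ S: {clear(c), handempty, on(c,d)} ⊆ S  — applicable
  S \ del = {ontable(f)}
  ∪ add   = {clear(d), holding(c), ontable(f)}

== RESULT ==
["clear(d)", "holding(c)", "ontable(f)"]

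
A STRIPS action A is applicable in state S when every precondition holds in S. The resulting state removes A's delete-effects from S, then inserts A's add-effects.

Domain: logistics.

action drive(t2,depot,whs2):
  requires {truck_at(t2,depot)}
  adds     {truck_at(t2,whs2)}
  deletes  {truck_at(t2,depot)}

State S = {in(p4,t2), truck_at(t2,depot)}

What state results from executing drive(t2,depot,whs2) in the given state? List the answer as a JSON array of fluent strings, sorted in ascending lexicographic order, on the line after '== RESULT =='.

Compute (S \ del) ∪ add:
  pre ⊆ S: {truck_at(t2,depot)} ⊆ S  — applicable
  S \ del = {in(p4,t2)}
  ∪ add   = {in(p4,t2), truck_at(t2,whs2)}

== RESULT ==
["in(p4,t2)", "truck_at(t2,whs2)"]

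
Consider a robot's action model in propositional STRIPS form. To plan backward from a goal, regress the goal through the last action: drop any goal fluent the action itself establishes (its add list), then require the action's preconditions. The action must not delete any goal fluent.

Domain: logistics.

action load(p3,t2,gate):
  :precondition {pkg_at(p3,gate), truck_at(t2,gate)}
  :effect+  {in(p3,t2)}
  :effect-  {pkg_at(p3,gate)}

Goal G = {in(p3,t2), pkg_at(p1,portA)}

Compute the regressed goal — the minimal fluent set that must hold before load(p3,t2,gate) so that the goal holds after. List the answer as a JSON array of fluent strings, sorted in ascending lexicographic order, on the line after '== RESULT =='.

Regress:
  G ∩ del = {}  (empty — regression defined)
  G \ add = {in(p3,t2), pkg_at(p1,portA)} \ {in(p3,t2)} = {pkg_at(p1,portA)}
  ∪ pre   = {pkg_at(p1,portA)} ∪ {pkg_at(p3,gate), truck_at(t2,gate)}
          = {pkg_at(p1,portA), pkg_at(p3,gate), truck_at(t2,gate)}

== RESULT ==
["pkg_at(p1,portA)", "pkg_at(p3,gate)", "truck_at(t2,gate)"]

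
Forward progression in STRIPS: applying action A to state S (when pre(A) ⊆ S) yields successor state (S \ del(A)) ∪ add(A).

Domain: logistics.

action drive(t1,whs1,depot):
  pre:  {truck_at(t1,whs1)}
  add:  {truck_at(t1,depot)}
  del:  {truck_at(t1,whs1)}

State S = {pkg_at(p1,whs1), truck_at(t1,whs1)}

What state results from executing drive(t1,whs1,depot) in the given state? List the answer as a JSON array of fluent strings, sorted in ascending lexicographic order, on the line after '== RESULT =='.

Compute (S \ del) ∪ add:
  pre ⊆ S: {truck_at(t1,whs1)} ⊆ S  — applicable
  S \ del = {pkg_at(p1,whs1)}
  ∪ add   = {pkg_at(p1,whs1), truck_at(t1,depot)}

== RESULT ==
["pkg_at(p1,whs1)", "truck_at(t1,depot)"]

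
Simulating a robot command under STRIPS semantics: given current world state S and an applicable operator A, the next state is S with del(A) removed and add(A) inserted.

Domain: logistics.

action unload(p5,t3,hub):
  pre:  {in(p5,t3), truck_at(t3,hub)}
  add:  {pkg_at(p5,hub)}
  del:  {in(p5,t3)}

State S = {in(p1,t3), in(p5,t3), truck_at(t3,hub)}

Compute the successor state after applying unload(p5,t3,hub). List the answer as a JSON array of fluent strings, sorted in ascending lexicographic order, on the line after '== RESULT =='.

Progress:
  pre ⊆ S: {in(p5,t3), truck_at(t3,hub)} ⊆ S  — applicable
  S \ del = {in(p1,t3), truck_at(t3,hub)}
  ∪ add   = {in(p1,t3), pkg_at(p5,hub), truck_at(t3,hub)}

== RESULT ==
["in(p1,t3)", "pkg_at(p5,hub)", "truck_at(t3,hub)"]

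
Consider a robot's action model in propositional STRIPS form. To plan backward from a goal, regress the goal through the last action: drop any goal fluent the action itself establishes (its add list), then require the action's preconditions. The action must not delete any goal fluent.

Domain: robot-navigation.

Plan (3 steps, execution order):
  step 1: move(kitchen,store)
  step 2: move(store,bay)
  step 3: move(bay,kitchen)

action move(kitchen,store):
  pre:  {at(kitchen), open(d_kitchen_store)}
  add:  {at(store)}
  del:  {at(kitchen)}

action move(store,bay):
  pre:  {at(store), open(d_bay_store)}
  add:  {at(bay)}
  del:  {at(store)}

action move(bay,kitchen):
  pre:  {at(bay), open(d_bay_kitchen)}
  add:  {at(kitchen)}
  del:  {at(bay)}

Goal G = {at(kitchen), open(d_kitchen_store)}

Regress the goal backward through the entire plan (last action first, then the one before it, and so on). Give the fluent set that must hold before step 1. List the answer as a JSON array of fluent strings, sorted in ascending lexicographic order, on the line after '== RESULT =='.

Regress step by step:
  through step 3 (move(bay,kitchen)): drop {at(kitchen)}, keep {open(d_kitchen_store)}, require {at(bay), open(d_bay_kitchen)}
    → {at(bay), open(d_bay_kitchen), open(d_kitchen_store)}
  through step 2 (move(store,bay)): drop {at(bay)}, keep {open(d_bay_kitchen), open(d_kitchen_store)}, require {at(store), open(d_bay_store)}
    → {at(store), open(d_bay_kitchen), open(d_bay_store), open(d_kitchen_store)}
  through step 1 (move(kitchen,store)): drop {at(store)}, keep {open(d_bay_kitchen), open(d_bay_store), open(d_kitchen_store)}, require {at(kitchen), open(d_kitchen_store)}
    → {at(kitchen), open(d_bay_kitchen), open(d_bay_store), open(d_kitchen_store)}

== RESULT ==
["at(kitchen)", "open(d_bay_kitchen)", "open(d_bay_store)", "open(d_kitchen_store)"]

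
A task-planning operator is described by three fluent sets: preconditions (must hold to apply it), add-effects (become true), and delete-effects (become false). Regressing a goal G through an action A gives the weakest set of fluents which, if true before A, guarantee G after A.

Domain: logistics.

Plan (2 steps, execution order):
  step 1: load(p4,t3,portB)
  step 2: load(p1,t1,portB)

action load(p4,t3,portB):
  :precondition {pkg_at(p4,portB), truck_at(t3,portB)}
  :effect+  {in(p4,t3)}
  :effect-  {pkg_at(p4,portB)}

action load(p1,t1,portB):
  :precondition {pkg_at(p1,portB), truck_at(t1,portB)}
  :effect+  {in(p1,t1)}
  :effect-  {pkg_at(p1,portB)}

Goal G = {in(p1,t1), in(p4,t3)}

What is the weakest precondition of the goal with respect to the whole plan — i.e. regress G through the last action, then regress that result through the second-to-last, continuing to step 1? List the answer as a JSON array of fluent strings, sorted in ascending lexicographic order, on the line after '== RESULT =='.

Work backward from the goal:
  through step 2 (load(p1,t1,portB)): drop {in(p1,t1)}, keep {in(p4,t3)}, require {pkg_at(p1,portB), truck_at(t1,portB)}
    → {in(p4,t3), pkg_at(p1,portB), truck_at(t1,portB)}
  through step 1 (load(p4,t3,portB)): drop {in(p4,t3)}, keep {pkg_at(p1,portB), truck_at(t1,portB)}, require {pkg_at(p4,portB), truck_at(t3,portB)}
    → {pkg_at(p1,portB), pkg_at(p4,portB), truck_at(t1,portB), truck_at(t3,portB)}

== RESULT ==
["pkg_at(p1,portB)", "pkg_at(p4,portB)", "truck_at(t1,portB)", "truck_at(t3,portB)"]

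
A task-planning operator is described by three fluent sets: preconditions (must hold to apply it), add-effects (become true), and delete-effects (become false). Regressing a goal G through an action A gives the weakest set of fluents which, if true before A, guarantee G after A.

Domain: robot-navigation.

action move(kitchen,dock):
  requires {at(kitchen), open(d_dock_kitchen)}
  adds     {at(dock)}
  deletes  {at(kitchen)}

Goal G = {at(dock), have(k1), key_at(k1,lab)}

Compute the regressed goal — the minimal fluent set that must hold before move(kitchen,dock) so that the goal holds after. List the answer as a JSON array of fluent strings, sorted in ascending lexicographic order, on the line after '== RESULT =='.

Regress:
  G ∩ del = {}  (empty — regression defined)
  G \ add = {at(dock), have(k1), key_at(k1,lab)} \ {at(dock)} = {have(k1), key_at(k1,lab)}
  ∪ pre   = {have(k1), key_at(k1,lab)} ∪ {at(kitchen), open(d_dock_kitchen)}
          = {at(kitchen), have(k1), key_at(k1,lab), open(d_dock_kitchen)}

== RESULT ==
["at(kitchen)", "have(k1)", "key_at(k1,lab)", "open(d_dock_kitchen)"]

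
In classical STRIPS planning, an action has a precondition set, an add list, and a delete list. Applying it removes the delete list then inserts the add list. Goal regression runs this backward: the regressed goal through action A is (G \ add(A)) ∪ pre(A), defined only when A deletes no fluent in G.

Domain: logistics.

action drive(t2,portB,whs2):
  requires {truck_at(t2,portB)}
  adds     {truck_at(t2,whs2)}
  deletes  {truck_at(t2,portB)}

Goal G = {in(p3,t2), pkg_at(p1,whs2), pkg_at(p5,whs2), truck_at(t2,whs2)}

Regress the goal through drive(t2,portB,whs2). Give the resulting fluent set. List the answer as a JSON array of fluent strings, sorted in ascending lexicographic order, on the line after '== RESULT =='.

Regress:
  G ∩ del = {}  (empty — regression defined)
  G \ add = {in(p3,t2), pkg_at(p1,whs2), pkg_at(p5,whs2), truck_at(t2,whs2)} \ {truck_at(t2,whs2)} = {in(p3,t2), pkg_at(p1,whs2), pkg_at(p5,whs2)}
  ∪ pre   = {in(p3,t2), pkg_at(p1,whs2), pkg_at(p5,whs2)} ∪ {truck_at(t2,portB)}
          = {in(p3,t2), pkg_at(p1,whs2), pkg_at(p5,whs2), truck_at(t2,portB)}

== RESULT ==
["in(p3,t2)", "pkg_at(p1,whs2)", "pkg_at(p5,whs2)", "truck_at(t2,portB)"]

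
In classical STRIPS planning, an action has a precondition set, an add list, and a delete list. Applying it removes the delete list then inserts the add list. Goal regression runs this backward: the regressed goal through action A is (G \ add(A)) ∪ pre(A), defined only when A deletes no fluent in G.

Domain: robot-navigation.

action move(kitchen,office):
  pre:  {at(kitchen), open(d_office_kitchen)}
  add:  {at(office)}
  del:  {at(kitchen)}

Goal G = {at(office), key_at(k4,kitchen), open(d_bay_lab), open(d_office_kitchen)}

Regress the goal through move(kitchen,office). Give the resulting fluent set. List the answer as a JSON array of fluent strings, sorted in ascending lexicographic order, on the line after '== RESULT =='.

Regress:
  G ∩ del = {}  (empty — regression defined)
  G \ add = {at(office), key_at(k4,kitchen), open(d_bay_lab), open(d_office_kitchen)} \ {at(office)} = {key_at(k4,kitchen), open(d_bay_lab), open(d_office_kitchen)}
  ∪ pre   = {key_at(k4,kitchen), open(d_bay_lab), open(d_office_kitchen)} ∪ {at(kitchen), open(d_office_kitchen)}
          = {at(kitchen), key_at(k4,kitchen), open(d_bay_lab), open(d_office_kitchen)}

== RESULT ==
["at(kitchen)", "key_at(k4,kitchen)", "open(d_bay_lab)", "open(d_office_kitchen)"]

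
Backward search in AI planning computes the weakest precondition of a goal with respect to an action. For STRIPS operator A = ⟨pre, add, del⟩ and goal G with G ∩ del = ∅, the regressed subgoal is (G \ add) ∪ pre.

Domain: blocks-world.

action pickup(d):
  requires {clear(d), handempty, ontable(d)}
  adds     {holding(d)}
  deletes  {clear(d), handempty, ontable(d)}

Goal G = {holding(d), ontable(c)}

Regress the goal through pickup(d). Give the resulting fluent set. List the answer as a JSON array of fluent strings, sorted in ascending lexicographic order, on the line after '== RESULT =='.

Regress:
  G ∩ del = {}  (empty — regression defined)
  G \ add = {holding(d), ontable(c)} \ {holding(d)} = {ontable(c)}
  ∪ pre   = {ontable(c)} ∪ {clear(d), handempty, ontable(d)}
          = {clear(d), handempty, ontable(c), ontable(d)}

== RESULT ==
["clear(d)", "handempty", "ontable(c)", "ontable(d)"]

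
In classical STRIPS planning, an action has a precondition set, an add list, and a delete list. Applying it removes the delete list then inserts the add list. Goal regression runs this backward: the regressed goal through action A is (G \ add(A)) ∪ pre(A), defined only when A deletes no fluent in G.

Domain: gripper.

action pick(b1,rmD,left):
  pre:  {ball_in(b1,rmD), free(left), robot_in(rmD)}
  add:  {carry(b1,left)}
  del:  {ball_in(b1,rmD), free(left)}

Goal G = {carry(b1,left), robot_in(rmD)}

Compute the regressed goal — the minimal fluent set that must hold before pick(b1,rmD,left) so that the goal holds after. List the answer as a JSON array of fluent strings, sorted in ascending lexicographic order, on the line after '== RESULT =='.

Regress:
  G ∩ del = {}  (empty — regression defined)
  G \ add = {carry(b1,left), robot_in(rmD)} \ {carry(b1,left)} = {robot_in(rmD)}
  ∪ pre   = {robot_in(rmD)} ∪ {ball_in(b1,rmD), free(left), robot_in(rmD)}
          = {ball_in(b1,rmD), free(left), robot_in(rmD)}

== RESULT ==
["ball_in(b1,rmD)", "free(left)", "robot_in(rmD)"]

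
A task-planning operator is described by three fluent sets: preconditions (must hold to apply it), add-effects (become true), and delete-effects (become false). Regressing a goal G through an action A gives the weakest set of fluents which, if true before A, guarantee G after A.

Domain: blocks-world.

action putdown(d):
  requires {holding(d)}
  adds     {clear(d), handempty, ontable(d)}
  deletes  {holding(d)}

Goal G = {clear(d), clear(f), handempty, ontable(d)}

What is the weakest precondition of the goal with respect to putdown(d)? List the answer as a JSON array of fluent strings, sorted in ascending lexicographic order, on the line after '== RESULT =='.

Compute (G \ add) ∪ pre:
  G ∩ del = {}  (empty — regression defined)
  G \ add = {clear(d), clear(f), handempty, ontable(d)} \ {clear(d), handempty, ontable(d)} = {clear(f)}
  ∪ pre   = {clear(f)} ∪ {holding(d)}
          = {clear(f), holding(d)}

== RESULT ==
["clear(f)", "holding(d)"]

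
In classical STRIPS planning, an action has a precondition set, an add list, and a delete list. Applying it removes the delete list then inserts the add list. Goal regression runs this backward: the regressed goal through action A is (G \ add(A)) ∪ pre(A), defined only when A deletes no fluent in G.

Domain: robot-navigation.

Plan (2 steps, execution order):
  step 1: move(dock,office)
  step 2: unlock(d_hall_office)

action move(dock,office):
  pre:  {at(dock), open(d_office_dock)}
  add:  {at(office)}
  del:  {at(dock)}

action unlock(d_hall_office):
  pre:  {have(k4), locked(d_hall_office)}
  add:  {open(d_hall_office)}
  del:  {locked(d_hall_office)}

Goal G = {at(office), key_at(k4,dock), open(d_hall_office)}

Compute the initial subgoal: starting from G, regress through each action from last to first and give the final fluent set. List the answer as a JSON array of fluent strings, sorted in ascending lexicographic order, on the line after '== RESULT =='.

Work backward from the goal:
  through step 2 (unlock(d_hall_office)): drop {open(d_hall_office)}, keep {at(office), key_at(k4,dock)}, require {have(k4), locked(d_hall_office)}
    → {at(office), have(k4), key_at(k4,dock), locked(d_hall_office)}
  through step 1 (move(dock,office)): drop {at(office)}, keep {have(k4), key_at(k4,dock), locked(d_hall_office)}, require {at(dock), open(d_office_dock)}
    → {at(dock), have(k4), key_at(k4,dock), locked(d_hall_office), open(d_office_dock)}

== RESULT ==
["at(dock)", "have(k4)", "key_at(k4,dock)", "locked(d_hall_office)", "open(d_office_dock)"]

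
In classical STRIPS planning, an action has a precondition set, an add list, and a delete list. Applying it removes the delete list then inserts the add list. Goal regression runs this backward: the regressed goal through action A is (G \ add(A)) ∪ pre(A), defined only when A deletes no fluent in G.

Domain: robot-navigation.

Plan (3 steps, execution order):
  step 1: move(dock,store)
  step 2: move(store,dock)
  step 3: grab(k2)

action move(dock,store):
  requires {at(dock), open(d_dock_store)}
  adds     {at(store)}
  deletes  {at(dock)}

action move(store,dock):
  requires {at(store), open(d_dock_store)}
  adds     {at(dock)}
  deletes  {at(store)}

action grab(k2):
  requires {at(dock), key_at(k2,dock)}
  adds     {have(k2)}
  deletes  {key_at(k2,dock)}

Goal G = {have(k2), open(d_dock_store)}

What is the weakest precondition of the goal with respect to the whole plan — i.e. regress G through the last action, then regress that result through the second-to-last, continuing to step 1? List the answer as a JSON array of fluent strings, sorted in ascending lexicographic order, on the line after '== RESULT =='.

Work backward from the goal:
  through step 3 (grab(k2)): drop {have(k2)}, keep {open(d_dock_store)}, require {at(dock), key_at(k2,dock)}
    → {at(dock), key_at(k2,dock), open(d_dock_store)}
  through step 2 (move(store,dock)): drop {at(dock)}, keep {key_at(k2,dock), open(d_dock_store)}, require {at(store), open(d_dock_store)}
    → {at(store), key_at(k2,dock), open(d_dock_store)}
  through step 1 (move(dock,store)): drop {at(store)}, keep {key_at(k2,dock), open(d_dock_store)}, require {at(dock), open(d_dock_store)}
    → {at(dock), key_at(k2,dock), open(d_dock_store)}

== RESULT ==
["at(dock)", "key_at(k2,dock)", "open(d_dock_store)"]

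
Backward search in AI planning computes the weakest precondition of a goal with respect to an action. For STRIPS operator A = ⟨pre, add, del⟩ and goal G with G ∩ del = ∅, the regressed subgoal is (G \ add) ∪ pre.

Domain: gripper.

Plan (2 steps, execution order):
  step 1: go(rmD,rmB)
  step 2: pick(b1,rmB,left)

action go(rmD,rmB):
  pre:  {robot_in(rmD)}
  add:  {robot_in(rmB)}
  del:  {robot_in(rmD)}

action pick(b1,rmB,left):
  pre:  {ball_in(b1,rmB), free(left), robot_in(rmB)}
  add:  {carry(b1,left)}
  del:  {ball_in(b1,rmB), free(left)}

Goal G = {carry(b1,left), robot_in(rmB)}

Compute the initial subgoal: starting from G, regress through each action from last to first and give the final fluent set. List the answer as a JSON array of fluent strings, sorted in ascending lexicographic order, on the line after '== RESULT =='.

Regress step by step:
  through step 2 (pick(b1,rmB,left)): drop {carry(b1,left)}, keep {robot_in(rmB)}, require {ball_in(b1,rmB), free(left), robot_in(rmB)}
    → {ball_in(b1,rmB), free(left), robot_in(rmB)}
  through step 1 (go(rmD,rmB)): drop {robot_in(rmB)}, keep {ball_in(b1,rmB), free(left)}, require {robot_in(rmD)}
    → {ball_in(b1,rmB), free(left), robot_in(rmD)}

== RESULT ==
["ball_in(b1,rmB)", "free(left)", "robot_in(rmD)"]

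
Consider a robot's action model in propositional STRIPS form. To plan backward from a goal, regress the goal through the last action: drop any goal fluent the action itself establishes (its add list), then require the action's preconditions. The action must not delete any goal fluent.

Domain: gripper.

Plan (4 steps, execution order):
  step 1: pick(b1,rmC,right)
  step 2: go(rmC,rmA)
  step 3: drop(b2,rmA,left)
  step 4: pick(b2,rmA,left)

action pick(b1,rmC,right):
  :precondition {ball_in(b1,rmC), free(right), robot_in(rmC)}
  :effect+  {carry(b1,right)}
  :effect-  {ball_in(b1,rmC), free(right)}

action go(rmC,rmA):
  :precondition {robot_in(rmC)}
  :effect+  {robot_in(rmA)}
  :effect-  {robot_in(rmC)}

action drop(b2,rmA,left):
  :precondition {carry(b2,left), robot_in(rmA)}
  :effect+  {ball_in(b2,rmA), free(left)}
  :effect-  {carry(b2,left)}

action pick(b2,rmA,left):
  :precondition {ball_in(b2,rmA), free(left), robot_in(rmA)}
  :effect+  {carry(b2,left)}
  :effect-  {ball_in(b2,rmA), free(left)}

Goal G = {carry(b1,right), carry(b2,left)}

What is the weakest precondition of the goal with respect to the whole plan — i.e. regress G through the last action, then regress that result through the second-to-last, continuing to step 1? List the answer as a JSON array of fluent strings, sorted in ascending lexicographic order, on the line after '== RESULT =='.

Work backward from the goal:
  through step 4 (pick(b2,rmA,left)): drop {carry(b2,left)}, keep {carry(b1,right)}, require {ball_in(b2,rmA), free(left), robot_in(rmA)}
    → {ball_in(b2,rmA), carry(b1,right), free(left), robot_in(rmA)}
  through step 3 (drop(b2,rmA,left)): drop {ball_in(b2,rmA), free(left)}, keep {carry(b1,right), robot_in(rmA)}, require {carry(b2,left), robot_in(rmA)}
    → {carry(b1,right), carry(b2,left), robot_in(rmA)}
  through step 2 (go(rmC,rmA)): drop {robot_in(rmA)}, keep {carry(b1,right), carry(b2,left)}, require {robot_in(rmC)}
    → {carry(b1,right), carry(b2,left), robot_in(rmC)}
  through step 1 (pick(b1,rmC,right)): drop {carry(b1,right)}, keep {carry(b2,left), robot_in(rmC)}, require {ball_in(b1,rmC), free(right), robot_in(rmC)}
    → {ball_in(b1,rmC), carry(b2,left), free(right), robot_in(rmC)}

== RESULT ==
["ball_in(b1,rmC)", "carry(b2,left)", "free(right)", "robot_in(rmC)"]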